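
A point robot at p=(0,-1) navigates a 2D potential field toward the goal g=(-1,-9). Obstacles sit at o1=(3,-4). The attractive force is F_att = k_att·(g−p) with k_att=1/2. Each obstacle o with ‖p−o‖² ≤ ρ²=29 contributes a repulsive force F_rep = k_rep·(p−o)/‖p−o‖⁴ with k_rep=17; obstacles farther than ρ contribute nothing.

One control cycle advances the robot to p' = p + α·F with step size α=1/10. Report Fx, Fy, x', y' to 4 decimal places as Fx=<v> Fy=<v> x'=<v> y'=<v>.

F_att = 1/2·(g−p) = 1/2·(-1,-8) = (-0.5000,-4.0000)
o1: d²=18 ≤ ρ²=29; F_rep = 17·(-3,3)/18² = (-0.1574,0.1574)
F = F_att + ΣF_rep = (-0.6574,-3.8426)
p' = p + 1/10·F = (-0.0657,-1.3843)

Fx=-0.6574 Fy=-3.8426 x'=-0.0657 y'=-1.3843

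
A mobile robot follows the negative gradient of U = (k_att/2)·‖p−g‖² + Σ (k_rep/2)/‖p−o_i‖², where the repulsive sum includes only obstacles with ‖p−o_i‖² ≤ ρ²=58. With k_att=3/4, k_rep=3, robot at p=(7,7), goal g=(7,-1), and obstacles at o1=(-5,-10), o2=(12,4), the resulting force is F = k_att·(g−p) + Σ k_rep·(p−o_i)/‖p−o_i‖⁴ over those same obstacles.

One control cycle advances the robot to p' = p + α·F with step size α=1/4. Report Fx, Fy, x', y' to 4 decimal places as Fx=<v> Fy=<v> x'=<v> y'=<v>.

Fx=-0.0130 Fy=-5.9922 x'=6.9968 y'=5.5019

F_att = 3/4·(g−p) = 3/4·(0,-8) = (0.0000,-6.0000)
o1: d²=433 > ρ²=58 → inactive
o2: d²=34 ≤ ρ²=58; F_rep = 3·(-5,3)/34² = (-0.0130,0.0078)
F = F_att + ΣF_rep = (-0.0130,-5.9922)
p' = p + 1/4·F = (6.9968,5.5019)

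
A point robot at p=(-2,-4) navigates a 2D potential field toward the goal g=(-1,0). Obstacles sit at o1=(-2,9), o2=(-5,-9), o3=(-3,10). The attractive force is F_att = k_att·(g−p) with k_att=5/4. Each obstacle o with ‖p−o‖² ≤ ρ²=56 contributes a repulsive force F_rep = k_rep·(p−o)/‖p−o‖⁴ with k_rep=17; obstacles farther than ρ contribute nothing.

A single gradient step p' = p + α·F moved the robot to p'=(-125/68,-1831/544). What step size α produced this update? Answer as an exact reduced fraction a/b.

α = 1/8

F_att = 5/4·(g−p) = 5/4·(1,4) = (1.2500,5.0000)
o1: d²=169 > ρ²=56 → inactive
o2: d²=34 ≤ ρ²=56; F_rep = 17·(3,5)/34² = (0.0441,0.0735)
o3: d²=197 > ρ²=56 → inactive
F = F_att + ΣF_rep = (1.2941,5.0735)
Δp = p'−p = (0.1618,0.6342); α = Δx/Fx = (11/68) / (22/17) = 1/8
check: Δy/Fy = (345/544) / (345/68) = 1/8 ✓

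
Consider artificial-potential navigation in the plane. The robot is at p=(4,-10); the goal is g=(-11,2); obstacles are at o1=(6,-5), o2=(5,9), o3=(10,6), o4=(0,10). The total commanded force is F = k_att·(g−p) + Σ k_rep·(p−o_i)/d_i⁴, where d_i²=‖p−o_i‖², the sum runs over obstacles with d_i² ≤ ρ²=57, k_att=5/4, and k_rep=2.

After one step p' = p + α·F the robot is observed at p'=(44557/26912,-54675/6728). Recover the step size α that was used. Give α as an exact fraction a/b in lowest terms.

α = 1/8

F_att = 5/4·(g−p) = 5/4·(-15,12) = (-18.7500,15.0000)
o1: d²=29 ≤ ρ²=57; F_rep = 2·(-2,-5)/29² = (-0.0048,-0.0119)
o2: d²=362 > ρ²=57 → inactive
o3: d²=292 > ρ²=57 → inactive
o4: d²=416 > ρ²=57 → inactive
F = F_att + ΣF_rep = (-18.7548,14.9881)
Δp = p'−p = (-2.3443,1.8735); α = Δx/Fx = (-63091/26912) / (-63091/3364) = 1/8
check: Δy/Fy = (12605/6728) / (12605/841) = 1/8 ✓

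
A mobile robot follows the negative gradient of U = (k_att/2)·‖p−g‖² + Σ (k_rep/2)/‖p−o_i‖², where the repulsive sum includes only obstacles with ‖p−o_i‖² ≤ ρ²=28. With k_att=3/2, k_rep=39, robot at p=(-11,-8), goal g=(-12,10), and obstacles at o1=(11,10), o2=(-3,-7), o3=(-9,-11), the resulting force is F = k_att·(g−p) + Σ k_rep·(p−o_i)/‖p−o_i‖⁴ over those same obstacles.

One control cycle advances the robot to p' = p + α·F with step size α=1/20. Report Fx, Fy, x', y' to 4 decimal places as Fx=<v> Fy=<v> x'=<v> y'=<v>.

F_att = 3/2·(g−p) = 3/2·(-1,18) = (-1.5000,27.0000)
o1: d²=808 > ρ²=28 → inactive
o2: d²=65 > ρ²=28 → inactive
o3: d²=13 ≤ ρ²=28; F_rep = 39·(-2,3)/13² = (-0.4615,0.6923)
F = F_att + ΣF_rep = (-1.9615,27.6923)
p' = p + 1/20·F = (-11.0981,-6.6154)

Fx=-1.9615 Fy=27.6923 x'=-11.0981 y'=-6.6154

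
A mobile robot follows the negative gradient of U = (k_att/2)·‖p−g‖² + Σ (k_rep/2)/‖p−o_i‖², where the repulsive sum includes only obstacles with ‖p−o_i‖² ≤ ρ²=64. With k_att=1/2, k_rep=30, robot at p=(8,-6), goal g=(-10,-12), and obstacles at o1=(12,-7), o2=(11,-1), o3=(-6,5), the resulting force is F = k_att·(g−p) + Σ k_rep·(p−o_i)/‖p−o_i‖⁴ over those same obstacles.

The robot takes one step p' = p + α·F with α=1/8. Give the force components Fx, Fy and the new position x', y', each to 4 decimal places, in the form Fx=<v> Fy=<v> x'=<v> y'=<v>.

F_att = 1/2·(g−p) = 1/2·(-18,-6) = (-9.0000,-3.0000)
o1: d²=17 ≤ ρ²=64; F_rep = 30·(-4,1)/17² = (-0.4152,0.1038)
o2: d²=34 ≤ ρ²=64; F_rep = 30·(-3,-5)/34² = (-0.0779,-0.1298)
o3: d²=317 > ρ²=64 → inactive
F = F_att + ΣF_rep = (-9.4931,-3.0260)
p' = p + 1/8·F = (6.8134,-6.3782)

Fx=-9.4931 Fy=-3.0260 x'=6.8134 y'=-6.3782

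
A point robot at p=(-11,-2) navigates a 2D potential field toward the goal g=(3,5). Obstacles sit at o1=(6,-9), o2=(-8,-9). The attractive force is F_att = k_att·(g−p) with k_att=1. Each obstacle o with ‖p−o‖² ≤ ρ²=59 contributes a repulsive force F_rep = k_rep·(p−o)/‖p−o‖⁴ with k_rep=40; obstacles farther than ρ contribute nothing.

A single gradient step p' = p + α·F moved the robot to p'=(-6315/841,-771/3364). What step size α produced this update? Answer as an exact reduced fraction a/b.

α = 1/4

F_att = 1·(g−p) = 1·(14,7) = (14.0000,7.0000)
o1: d²=338 > ρ²=59 → inactive
o2: d²=58 ≤ ρ²=59; F_rep = 40·(-3,7)/58² = (-0.0357,0.0832)
F = F_att + ΣF_rep = (13.9643,7.0832)
Δp = p'−p = (3.4911,1.7708); α = Δx/Fx = (2936/841) / (11744/841) = 1/4
check: Δy/Fy = (5957/3364) / (5957/841) = 1/4 ✓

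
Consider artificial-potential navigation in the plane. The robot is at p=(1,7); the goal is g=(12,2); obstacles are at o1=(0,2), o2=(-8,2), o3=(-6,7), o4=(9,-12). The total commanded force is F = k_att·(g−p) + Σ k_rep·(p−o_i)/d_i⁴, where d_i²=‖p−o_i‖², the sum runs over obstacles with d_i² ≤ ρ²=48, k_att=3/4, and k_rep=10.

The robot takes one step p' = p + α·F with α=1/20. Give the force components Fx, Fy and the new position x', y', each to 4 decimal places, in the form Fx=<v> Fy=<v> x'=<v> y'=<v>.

Fx=8.2648 Fy=-3.6760 x'=1.4132 y'=6.8162

F_att = 3/4·(g−p) = 3/4·(11,-5) = (8.2500,-3.7500)
o1: d²=26 ≤ ρ²=48; F_rep = 10·(1,5)/26² = (0.0148,0.0740)
o2: d²=106 > ρ²=48 → inactive
o3: d²=49 > ρ²=48 → inactive
o4: d²=425 > ρ²=48 → inactive
F = F_att + ΣF_rep = (8.2648,-3.6760)
p' = p + 1/20·F = (1.4132,6.8162)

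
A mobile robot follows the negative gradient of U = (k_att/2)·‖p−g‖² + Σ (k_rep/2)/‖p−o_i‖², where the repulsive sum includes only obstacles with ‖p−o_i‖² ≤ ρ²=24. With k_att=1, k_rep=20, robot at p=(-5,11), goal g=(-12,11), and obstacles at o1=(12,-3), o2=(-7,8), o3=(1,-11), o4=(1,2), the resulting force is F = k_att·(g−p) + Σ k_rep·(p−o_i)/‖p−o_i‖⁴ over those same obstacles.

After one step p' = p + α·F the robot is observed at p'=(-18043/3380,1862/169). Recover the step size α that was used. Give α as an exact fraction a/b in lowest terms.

α = 1/20

F_att = 1·(g−p) = 1·(-7,0) = (-7.0000,0.0000)
o1: d²=485 > ρ²=24 → inactive
o2: d²=13 ≤ ρ²=24; F_rep = 20·(2,3)/13² = (0.2367,0.3550)
o3: d²=520 > ρ²=24 → inactive
o4: d²=117 > ρ²=24 → inactive
F = F_att + ΣF_rep = (-6.7633,0.3550)
Δp = p'−p = (-0.3382,0.0178); α = Δx/Fx = (-1143/3380) / (-1143/169) = 1/20
check: Δy/Fy = (3/169) / (60/169) = 1/20 ✓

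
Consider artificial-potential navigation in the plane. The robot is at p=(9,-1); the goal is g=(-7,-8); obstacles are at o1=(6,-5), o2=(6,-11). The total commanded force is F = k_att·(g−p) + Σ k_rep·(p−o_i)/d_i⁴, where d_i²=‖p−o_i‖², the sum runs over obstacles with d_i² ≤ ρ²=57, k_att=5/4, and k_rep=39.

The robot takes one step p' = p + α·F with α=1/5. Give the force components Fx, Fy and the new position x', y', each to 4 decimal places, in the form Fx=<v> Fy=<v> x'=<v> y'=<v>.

Fx=-19.8128 Fy=-8.5004 x'=5.0374 y'=-2.7001

F_att = 5/4·(g−p) = 5/4·(-16,-7) = (-20.0000,-8.7500)
o1: d²=25 ≤ ρ²=57; F_rep = 39·(3,4)/25² = (0.1872,0.2496)
o2: d²=109 > ρ²=57 → inactive
F = F_att + ΣF_rep = (-19.8128,-8.5004)
p' = p + 1/5·F = (5.0374,-2.7001)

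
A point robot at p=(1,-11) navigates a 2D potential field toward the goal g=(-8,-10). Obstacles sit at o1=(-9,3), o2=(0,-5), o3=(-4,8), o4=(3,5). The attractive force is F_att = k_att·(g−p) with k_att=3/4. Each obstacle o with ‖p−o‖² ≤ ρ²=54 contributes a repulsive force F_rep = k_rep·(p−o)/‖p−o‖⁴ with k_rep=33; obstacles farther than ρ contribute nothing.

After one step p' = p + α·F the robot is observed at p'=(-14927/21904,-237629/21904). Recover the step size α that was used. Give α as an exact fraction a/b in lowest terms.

F_att = 3/4·(g−p) = 3/4·(-9,1) = (-6.7500,0.7500)
o1: d²=296 > ρ²=54 → inactive
o2: d²=37 ≤ ρ²=54; F_rep = 33·(1,-6)/37² = (0.0241,-0.1446)
o3: d²=386 > ρ²=54 → inactive
o4: d²=260 > ρ²=54 → inactive
F = F_att + ΣF_rep = (-6.7259,0.6054)
Δp = p'−p = (-1.6815,0.1513); α = Δx/Fx = (-36831/21904) / (-36831/5476) = 1/4
check: Δy/Fy = (3315/21904) / (3315/5476) = 1/4 ✓

α = 1/4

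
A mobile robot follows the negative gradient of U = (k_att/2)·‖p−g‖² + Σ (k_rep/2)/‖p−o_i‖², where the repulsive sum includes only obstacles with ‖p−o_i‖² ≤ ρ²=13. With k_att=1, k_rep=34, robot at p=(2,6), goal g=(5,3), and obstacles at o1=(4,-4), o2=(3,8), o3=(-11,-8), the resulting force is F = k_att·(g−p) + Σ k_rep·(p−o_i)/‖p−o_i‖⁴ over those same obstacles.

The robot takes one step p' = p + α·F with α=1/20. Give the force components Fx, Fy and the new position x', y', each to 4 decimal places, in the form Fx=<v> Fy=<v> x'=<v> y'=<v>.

F_att = 1·(g−p) = 1·(3,-3) = (3.0000,-3.0000)
o1: d²=104 > ρ²=13 → inactive
o2: d²=5 ≤ ρ²=13; F_rep = 34·(-1,-2)/5² = (-1.3600,-2.7200)
o3: d²=365 > ρ²=13 → inactive
F = F_att + ΣF_rep = (1.6400,-5.7200)
p' = p + 1/20·F = (2.0820,5.7140)

Fx=1.6400 Fy=-5.7200 x'=2.0820 y'=5.7140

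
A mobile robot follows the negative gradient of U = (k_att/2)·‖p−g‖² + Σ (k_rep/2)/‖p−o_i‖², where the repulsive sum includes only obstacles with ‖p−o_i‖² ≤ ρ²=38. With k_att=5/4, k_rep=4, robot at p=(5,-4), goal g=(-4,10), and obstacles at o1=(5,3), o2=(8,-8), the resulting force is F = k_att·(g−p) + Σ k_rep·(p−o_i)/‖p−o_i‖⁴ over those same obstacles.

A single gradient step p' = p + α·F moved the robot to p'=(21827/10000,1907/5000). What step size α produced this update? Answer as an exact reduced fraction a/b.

α = 1/4

F_att = 5/4·(g−p) = 5/4·(-9,14) = (-11.2500,17.5000)
o1: d²=49 > ρ²=38 → inactive
o2: d²=25 ≤ ρ²=38; F_rep = 4·(-3,4)/25² = (-0.0192,0.0256)
F = F_att + ΣF_rep = (-11.2692,17.5256)
Δp = p'−p = (-2.8173,4.3814); α = Δx/Fx = (-28173/10000) / (-28173/2500) = 1/4
check: Δy/Fy = (21907/5000) / (21907/1250) = 1/4 ✓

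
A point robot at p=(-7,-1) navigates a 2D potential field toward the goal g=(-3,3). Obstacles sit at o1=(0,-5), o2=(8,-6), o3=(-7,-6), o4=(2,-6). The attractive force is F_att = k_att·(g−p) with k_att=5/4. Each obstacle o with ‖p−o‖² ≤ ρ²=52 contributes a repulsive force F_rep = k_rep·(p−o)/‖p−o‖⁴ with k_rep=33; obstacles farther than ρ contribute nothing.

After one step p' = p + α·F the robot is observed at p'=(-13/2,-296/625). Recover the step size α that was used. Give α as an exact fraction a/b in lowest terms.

α = 1/10

F_att = 5/4·(g−p) = 5/4·(4,4) = (5.0000,5.0000)
o1: d²=65 > ρ²=52 → inactive
o2: d²=250 > ρ²=52 → inactive
o3: d²=25 ≤ ρ²=52; F_rep = 33·(0,5)/25² = (0.0000,0.2640)
o4: d²=106 > ρ²=52 → inactive
F = F_att + ΣF_rep = (5.0000,5.2640)
Δp = p'−p = (0.5000,0.5264); α = Δx/Fx = (1/2) / (5) = 1/10
check: Δy/Fy = (329/625) / (658/125) = 1/10 ✓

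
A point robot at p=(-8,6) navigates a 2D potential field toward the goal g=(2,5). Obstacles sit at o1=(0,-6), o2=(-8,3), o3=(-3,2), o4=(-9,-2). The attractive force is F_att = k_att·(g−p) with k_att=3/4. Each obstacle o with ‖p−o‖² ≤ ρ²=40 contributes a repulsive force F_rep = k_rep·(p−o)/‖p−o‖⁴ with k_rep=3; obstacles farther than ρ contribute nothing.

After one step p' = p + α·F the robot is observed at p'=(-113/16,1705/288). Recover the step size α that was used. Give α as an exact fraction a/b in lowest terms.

F_att = 3/4·(g−p) = 3/4·(10,-1) = (7.5000,-0.7500)
o1: d²=208 > ρ²=40 → inactive
o2: d²=9 ≤ ρ²=40; F_rep = 3·(0,3)/9² = (0.0000,0.1111)
o3: d²=41 > ρ²=40 → inactive
o4: d²=65 > ρ²=40 → inactive
F = F_att + ΣF_rep = (7.5000,-0.6389)
Δp = p'−p = (0.9375,-0.0799); α = Δx/Fx = (15/16) / (15/2) = 1/8
check: Δy/Fy = (-23/288) / (-23/36) = 1/8 ✓

α = 1/8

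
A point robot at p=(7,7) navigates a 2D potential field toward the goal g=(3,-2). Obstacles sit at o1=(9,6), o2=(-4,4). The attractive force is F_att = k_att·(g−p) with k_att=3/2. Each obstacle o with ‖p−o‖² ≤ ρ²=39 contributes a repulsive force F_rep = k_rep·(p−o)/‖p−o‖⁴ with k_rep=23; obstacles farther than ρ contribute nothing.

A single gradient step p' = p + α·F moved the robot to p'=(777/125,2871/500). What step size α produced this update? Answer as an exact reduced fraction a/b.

α = 1/10

F_att = 3/2·(g−p) = 3/2·(-4,-9) = (-6.0000,-13.5000)
o1: d²=5 ≤ ρ²=39; F_rep = 23·(-2,1)/5² = (-1.8400,0.9200)
o2: d²=130 > ρ²=39 → inactive
F = F_att + ΣF_rep = (-7.8400,-12.5800)
Δp = p'−p = (-0.7840,-1.2580); α = Δx/Fx = (-98/125) / (-196/25) = 1/10
check: Δy/Fy = (-629/500) / (-629/50) = 1/10 ✓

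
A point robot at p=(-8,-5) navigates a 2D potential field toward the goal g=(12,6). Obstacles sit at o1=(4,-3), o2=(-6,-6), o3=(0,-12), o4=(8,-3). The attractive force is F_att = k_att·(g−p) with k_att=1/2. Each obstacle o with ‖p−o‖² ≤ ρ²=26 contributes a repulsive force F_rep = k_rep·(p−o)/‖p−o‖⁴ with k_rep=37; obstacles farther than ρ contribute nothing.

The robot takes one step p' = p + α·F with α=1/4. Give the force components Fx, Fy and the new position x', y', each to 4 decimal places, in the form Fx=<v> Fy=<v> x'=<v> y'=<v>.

Fx=7.0400 Fy=6.9800 x'=-6.2400 y'=-3.2550

F_att = 1/2·(g−p) = 1/2·(20,11) = (10.0000,5.5000)
o1: d²=148 > ρ²=26 → inactive
o2: d²=5 ≤ ρ²=26; F_rep = 37·(-2,1)/5² = (-2.9600,1.4800)
o3: d²=113 > ρ²=26 → inactive
o4: d²=260 > ρ²=26 → inactive
F = F_att + ΣF_rep = (7.0400,6.9800)
p' = p + 1/4·F = (-6.2400,-3.2550)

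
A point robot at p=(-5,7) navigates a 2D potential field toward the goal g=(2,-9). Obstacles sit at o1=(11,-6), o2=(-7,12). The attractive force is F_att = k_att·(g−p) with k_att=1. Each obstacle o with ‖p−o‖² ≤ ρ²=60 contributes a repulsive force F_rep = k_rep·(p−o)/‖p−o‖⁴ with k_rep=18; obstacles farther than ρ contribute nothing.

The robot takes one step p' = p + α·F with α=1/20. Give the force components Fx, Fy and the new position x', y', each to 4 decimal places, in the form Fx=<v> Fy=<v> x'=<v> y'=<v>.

F_att = 1·(g−p) = 1·(7,-16) = (7.0000,-16.0000)
o1: d²=425 > ρ²=60 → inactive
o2: d²=29 ≤ ρ²=60; F_rep = 18·(2,-5)/29² = (0.0428,-0.1070)
F = F_att + ΣF_rep = (7.0428,-16.1070)
p' = p + 1/20·F = (-4.6479,6.1946)

Fx=7.0428 Fy=-16.1070 x'=-4.6479 y'=6.1946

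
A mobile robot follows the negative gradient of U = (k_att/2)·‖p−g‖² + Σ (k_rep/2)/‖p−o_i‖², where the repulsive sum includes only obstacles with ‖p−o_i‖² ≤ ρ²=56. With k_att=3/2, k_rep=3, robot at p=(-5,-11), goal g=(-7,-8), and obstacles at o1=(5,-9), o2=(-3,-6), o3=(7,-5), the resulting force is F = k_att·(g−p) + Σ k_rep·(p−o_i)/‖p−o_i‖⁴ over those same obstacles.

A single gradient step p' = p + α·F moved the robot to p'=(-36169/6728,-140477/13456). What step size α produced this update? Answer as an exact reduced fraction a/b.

α = 1/8

F_att = 3/2·(g−p) = 3/2·(-2,3) = (-3.0000,4.5000)
o1: d²=104 > ρ²=56 → inactive
o2: d²=29 ≤ ρ²=56; F_rep = 3·(-2,-5)/29² = (-0.0071,-0.0178)
o3: d²=180 > ρ²=56 → inactive
F = F_att + ΣF_rep = (-3.0071,4.4822)
Δp = p'−p = (-0.3759,0.5603); α = Δx/Fx = (-2529/6728) / (-2529/841) = 1/8
check: Δy/Fy = (7539/13456) / (7539/1682) = 1/8 ✓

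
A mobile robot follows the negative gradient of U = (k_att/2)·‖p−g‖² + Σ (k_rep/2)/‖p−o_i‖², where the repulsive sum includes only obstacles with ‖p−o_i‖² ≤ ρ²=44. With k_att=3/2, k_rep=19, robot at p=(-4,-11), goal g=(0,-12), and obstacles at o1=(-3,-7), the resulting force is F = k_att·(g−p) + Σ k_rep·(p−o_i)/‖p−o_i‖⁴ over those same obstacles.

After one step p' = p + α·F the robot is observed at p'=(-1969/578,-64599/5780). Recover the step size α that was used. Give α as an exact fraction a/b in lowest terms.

F_att = 3/2·(g−p) = 3/2·(4,-1) = (6.0000,-1.5000)
o1: d²=17 ≤ ρ²=44; F_rep = 19·(-1,-4)/17² = (-0.0657,-0.2630)
F = F_att + ΣF_rep = (5.9343,-1.7630)
Δp = p'−p = (0.5934,-0.1763); α = Δx/Fx = (343/578) / (1715/289) = 1/10
check: Δy/Fy = (-1019/5780) / (-1019/578) = 1/10 ✓

α = 1/10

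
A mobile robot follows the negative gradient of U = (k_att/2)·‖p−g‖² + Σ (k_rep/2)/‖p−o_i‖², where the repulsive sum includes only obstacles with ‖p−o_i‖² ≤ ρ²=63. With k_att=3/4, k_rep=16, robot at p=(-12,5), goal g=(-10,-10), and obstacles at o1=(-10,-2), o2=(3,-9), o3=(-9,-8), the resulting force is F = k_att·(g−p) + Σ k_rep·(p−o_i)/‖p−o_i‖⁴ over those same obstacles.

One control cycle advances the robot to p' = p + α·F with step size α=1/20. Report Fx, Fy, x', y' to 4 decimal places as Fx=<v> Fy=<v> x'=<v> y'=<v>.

F_att = 3/4·(g−p) = 3/4·(2,-15) = (1.5000,-11.2500)
o1: d²=53 ≤ ρ²=63; F_rep = 16·(-2,7)/53² = (-0.0114,0.0399)
o2: d²=421 > ρ²=63 → inactive
o3: d²=178 > ρ²=63 → inactive
F = F_att + ΣF_rep = (1.4886,-11.2101)
p' = p + 1/20·F = (-11.9256,4.4395)

Fx=1.4886 Fy=-11.2101 x'=-11.9256 y'=4.4395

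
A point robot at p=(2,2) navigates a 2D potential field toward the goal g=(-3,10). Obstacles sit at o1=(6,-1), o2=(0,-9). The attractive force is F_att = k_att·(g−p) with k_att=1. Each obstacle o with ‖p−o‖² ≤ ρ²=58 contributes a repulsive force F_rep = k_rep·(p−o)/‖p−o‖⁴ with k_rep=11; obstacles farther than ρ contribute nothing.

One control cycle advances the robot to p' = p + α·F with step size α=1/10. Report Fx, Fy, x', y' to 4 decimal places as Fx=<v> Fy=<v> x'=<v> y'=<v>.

F_att = 1·(g−p) = 1·(-5,8) = (-5.0000,8.0000)
o1: d²=25 ≤ ρ²=58; F_rep = 11·(-4,3)/25² = (-0.0704,0.0528)
o2: d²=125 > ρ²=58 → inactive
F = F_att + ΣF_rep = (-5.0704,8.0528)
p' = p + 1/10·F = (1.4930,2.8053)

Fx=-5.0704 Fy=8.0528 x'=1.4930 y'=2.8053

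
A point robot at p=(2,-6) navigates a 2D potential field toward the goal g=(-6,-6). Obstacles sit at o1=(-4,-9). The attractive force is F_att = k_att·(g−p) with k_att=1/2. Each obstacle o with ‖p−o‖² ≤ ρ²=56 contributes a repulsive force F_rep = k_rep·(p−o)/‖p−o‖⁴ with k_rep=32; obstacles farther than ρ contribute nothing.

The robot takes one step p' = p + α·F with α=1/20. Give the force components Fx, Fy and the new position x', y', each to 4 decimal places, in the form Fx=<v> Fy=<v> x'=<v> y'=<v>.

Fx=-3.9052 Fy=0.0474 x'=1.8047 y'=-5.9976

F_att = 1/2·(g−p) = 1/2·(-8,0) = (-4.0000,0.0000)
o1: d²=45 ≤ ρ²=56; F_rep = 32·(6,3)/45² = (0.0948,0.0474)
F = F_att + ΣF_rep = (-3.9052,0.0474)
p' = p + 1/20·F = (1.8047,-5.9976)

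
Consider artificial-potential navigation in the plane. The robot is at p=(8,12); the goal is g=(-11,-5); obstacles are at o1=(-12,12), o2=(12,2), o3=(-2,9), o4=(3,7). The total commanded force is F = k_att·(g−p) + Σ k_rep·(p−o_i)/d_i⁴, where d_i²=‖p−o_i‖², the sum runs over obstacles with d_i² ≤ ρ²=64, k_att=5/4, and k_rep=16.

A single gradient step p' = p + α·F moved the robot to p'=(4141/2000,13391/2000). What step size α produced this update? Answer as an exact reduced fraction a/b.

α = 1/4

F_att = 5/4·(g−p) = 5/4·(-19,-17) = (-23.7500,-21.2500)
o1: d²=400 > ρ²=64 → inactive
o2: d²=116 > ρ²=64 → inactive
o3: d²=109 > ρ²=64 → inactive
o4: d²=50 ≤ ρ²=64; F_rep = 16·(5,5)/50² = (0.0320,0.0320)
F = F_att + ΣF_rep = (-23.7180,-21.2180)
Δp = p'−p = (-5.9295,-5.3045); α = Δx/Fx = (-11859/2000) / (-11859/500) = 1/4
check: Δy/Fy = (-10609/2000) / (-10609/500) = 1/4 ✓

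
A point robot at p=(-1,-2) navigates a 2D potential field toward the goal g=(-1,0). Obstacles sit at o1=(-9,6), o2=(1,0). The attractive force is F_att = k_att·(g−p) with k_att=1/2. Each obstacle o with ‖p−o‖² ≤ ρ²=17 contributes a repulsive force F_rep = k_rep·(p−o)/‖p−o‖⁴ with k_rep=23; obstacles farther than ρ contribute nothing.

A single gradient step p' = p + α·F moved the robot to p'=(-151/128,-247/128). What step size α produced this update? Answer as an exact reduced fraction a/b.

F_att = 1/2·(g−p) = 1/2·(0,2) = (0.0000,1.0000)
o1: d²=128 > ρ²=17 → inactive
o2: d²=8 ≤ ρ²=17; F_rep = 23·(-2,-2)/8² = (-0.7188,-0.7188)
F = F_att + ΣF_rep = (-0.7188,0.2812)
Δp = p'−p = (-0.1797,0.0703); α = Δx/Fx = (-23/128) / (-23/32) = 1/4
check: Δy/Fy = (9/128) / (9/32) = 1/4 ✓

α = 1/4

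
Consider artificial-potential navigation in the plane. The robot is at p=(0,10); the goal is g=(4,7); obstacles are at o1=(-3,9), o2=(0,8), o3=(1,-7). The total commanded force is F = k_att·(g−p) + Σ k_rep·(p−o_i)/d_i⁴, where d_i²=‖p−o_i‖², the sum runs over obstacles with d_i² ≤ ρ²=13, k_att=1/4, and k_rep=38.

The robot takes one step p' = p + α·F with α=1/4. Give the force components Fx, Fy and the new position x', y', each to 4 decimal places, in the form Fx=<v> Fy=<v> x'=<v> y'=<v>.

F_att = 1/4·(g−p) = 1/4·(4,-3) = (1.0000,-0.7500)
o1: d²=10 ≤ ρ²=13; F_rep = 38·(3,1)/10² = (1.1400,0.3800)
o2: d²=4 ≤ ρ²=13; F_rep = 38·(0,2)/4² = (0.0000,4.7500)
o3: d²=290 > ρ²=13 → inactive
F = F_att + ΣF_rep = (2.1400,4.3800)
p' = p + 1/4·F = (0.5350,11.0950)

Fx=2.1400 Fy=4.3800 x'=0.5350 y'=11.0950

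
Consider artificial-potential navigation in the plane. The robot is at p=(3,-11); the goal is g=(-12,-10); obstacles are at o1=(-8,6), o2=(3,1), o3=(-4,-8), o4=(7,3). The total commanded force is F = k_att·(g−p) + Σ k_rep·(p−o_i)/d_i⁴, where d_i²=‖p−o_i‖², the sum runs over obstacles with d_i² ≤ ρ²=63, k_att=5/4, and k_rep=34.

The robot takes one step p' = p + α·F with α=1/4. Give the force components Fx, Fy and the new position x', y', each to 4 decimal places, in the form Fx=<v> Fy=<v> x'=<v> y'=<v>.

F_att = 5/4·(g−p) = 5/4·(-15,1) = (-18.7500,1.2500)
o1: d²=410 > ρ²=63 → inactive
o2: d²=144 > ρ²=63 → inactive
o3: d²=58 ≤ ρ²=63; F_rep = 34·(7,-3)/58² = (0.0707,-0.0303)
o4: d²=212 > ρ²=63 → inactive
F = F_att + ΣF_rep = (-18.6793,1.2197)
p' = p + 1/4·F = (-1.6698,-10.6951)

Fx=-18.6793 Fy=1.2197 x'=-1.6698 y'=-10.6951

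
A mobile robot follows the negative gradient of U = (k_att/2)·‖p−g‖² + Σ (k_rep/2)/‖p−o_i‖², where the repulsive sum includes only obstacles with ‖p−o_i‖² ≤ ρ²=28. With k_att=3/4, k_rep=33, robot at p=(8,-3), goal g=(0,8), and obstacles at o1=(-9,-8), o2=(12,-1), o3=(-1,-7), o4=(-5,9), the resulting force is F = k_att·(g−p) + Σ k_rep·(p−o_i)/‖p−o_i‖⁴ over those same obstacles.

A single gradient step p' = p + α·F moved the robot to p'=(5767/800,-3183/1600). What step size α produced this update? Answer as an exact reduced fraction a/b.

α = 1/8

F_att = 3/4·(g−p) = 3/4·(-8,11) = (-6.0000,8.2500)
o1: d²=314 > ρ²=28 → inactive
o2: d²=20 ≤ ρ²=28; F_rep = 33·(-4,-2)/20² = (-0.3300,-0.1650)
o3: d²=97 > ρ²=28 → inactive
o4: d²=313 > ρ²=28 → inactive
F = F_att + ΣF_rep = (-6.3300,8.0850)
Δp = p'−p = (-0.7913,1.0106); α = Δx/Fx = (-633/800) / (-633/100) = 1/8
check: Δy/Fy = (1617/1600) / (1617/200) = 1/8 ✓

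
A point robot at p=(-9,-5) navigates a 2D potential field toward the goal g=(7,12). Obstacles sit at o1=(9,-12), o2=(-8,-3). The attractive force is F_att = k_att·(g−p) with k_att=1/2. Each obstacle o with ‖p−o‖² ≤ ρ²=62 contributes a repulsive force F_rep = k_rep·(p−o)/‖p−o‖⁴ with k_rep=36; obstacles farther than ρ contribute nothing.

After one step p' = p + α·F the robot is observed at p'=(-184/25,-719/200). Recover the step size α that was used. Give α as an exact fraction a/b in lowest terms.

α = 1/4

F_att = 1/2·(g−p) = 1/2·(16,17) = (8.0000,8.5000)
o1: d²=373 > ρ²=62 → inactive
o2: d²=5 ≤ ρ²=62; F_rep = 36·(-1,-2)/5² = (-1.4400,-2.8800)
F = F_att + ΣF_rep = (6.5600,5.6200)
Δp = p'−p = (1.6400,1.4050); α = Δx/Fx = (41/25) / (164/25) = 1/4
check: Δy/Fy = (281/200) / (281/50) = 1/4 ✓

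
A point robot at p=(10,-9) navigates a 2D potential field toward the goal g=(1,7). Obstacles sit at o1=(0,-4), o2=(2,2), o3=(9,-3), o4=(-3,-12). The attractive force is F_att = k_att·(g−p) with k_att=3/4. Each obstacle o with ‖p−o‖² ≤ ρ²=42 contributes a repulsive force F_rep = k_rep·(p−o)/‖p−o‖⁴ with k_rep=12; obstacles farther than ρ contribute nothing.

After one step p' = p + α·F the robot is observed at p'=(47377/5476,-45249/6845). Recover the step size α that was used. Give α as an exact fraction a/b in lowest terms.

F_att = 3/4·(g−p) = 3/4·(-9,16) = (-6.7500,12.0000)
o1: d²=125 > ρ²=42 → inactive
o2: d²=185 > ρ²=42 → inactive
o3: d²=37 ≤ ρ²=42; F_rep = 12·(1,-6)/37² = (0.0088,-0.0526)
o4: d²=178 > ρ²=42 → inactive
F = F_att + ΣF_rep = (-6.7412,11.9474)
Δp = p'−p = (-1.3482,2.3895); α = Δx/Fx = (-7383/5476) / (-36915/5476) = 1/5
check: Δy/Fy = (16356/6845) / (16356/1369) = 1/5 ✓

α = 1/5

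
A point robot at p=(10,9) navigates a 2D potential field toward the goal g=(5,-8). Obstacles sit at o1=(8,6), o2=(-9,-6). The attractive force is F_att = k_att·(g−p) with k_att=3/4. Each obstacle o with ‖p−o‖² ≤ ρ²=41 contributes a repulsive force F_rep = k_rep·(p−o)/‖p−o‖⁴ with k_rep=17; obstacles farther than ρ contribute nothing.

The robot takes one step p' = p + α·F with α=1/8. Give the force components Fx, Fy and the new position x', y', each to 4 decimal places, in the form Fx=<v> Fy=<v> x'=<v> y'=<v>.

F_att = 3/4·(g−p) = 3/4·(-5,-17) = (-3.7500,-12.7500)
o1: d²=13 ≤ ρ²=41; F_rep = 17·(2,3)/13² = (0.2012,0.3018)
o2: d²=586 > ρ²=41 → inactive
F = F_att + ΣF_rep = (-3.5488,-12.4482)
p' = p + 1/8·F = (9.5564,7.4440)

Fx=-3.5488 Fy=-12.4482 x'=9.5564 y'=7.4440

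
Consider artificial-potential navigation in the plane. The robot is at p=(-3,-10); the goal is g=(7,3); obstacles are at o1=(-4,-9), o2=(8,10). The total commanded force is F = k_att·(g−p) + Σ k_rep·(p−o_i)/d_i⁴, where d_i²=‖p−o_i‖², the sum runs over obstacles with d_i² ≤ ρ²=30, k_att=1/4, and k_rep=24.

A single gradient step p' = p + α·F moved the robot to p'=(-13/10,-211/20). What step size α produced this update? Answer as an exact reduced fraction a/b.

α = 1/5

F_att = 1/4·(g−p) = 1/4·(10,13) = (2.5000,3.2500)
o1: d²=2 ≤ ρ²=30; F_rep = 24·(1,-1)/2² = (6.0000,-6.0000)
o2: d²=521 > ρ²=30 → inactive
F = F_att + ΣF_rep = (8.5000,-2.7500)
Δp = p'−p = (1.7000,-0.5500); α = Δx/Fx = (17/10) / (17/2) = 1/5
check: Δy/Fy = (-11/20) / (-11/4) = 1/5 ✓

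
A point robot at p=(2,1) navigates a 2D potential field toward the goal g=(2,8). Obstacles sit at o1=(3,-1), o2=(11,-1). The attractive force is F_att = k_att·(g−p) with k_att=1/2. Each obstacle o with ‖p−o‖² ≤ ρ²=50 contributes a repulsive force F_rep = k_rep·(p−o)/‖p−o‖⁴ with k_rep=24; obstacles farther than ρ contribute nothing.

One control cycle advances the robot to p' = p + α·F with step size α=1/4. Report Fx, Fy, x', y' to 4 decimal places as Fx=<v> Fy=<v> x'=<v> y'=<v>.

Fx=-0.9600 Fy=5.4200 x'=1.7600 y'=2.3550

F_att = 1/2·(g−p) = 1/2·(0,7) = (0.0000,3.5000)
o1: d²=5 ≤ ρ²=50; F_rep = 24·(-1,2)/5² = (-0.9600,1.9200)
o2: d²=85 > ρ²=50 → inactive
F = F_att + ΣF_rep = (-0.9600,5.4200)
p' = p + 1/4·F = (1.7600,2.3550)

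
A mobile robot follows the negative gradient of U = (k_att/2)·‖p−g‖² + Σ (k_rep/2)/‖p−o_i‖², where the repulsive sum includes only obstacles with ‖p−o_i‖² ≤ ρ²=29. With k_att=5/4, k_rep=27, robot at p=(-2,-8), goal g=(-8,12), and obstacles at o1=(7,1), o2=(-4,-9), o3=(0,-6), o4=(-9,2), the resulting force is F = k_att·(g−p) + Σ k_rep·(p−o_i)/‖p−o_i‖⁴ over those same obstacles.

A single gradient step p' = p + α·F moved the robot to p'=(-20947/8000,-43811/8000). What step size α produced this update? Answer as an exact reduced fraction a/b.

F_att = 5/4·(g−p) = 5/4·(-6,20) = (-7.5000,25.0000)
o1: d²=162 > ρ²=29 → inactive
o2: d²=5 ≤ ρ²=29; F_rep = 27·(2,1)/5² = (2.1600,1.0800)
o3: d²=8 ≤ ρ²=29; F_rep = 27·(-2,-2)/8² = (-0.8438,-0.8438)
o4: d²=149 > ρ²=29 → inactive
F = F_att + ΣF_rep = (-6.1837,25.2362)
Δp = p'−p = (-0.6184,2.5236); α = Δx/Fx = (-4947/8000) / (-4947/800) = 1/10
check: Δy/Fy = (20189/8000) / (20189/800) = 1/10 ✓

α = 1/10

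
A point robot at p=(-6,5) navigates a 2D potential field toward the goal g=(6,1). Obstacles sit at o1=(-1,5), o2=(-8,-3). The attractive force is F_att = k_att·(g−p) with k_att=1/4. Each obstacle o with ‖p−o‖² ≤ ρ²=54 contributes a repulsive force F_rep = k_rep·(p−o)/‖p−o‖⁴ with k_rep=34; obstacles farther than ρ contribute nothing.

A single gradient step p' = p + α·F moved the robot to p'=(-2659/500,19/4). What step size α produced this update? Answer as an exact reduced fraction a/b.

F_att = 1/4·(g−p) = 1/4·(12,-4) = (3.0000,-1.0000)
o1: d²=25 ≤ ρ²=54; F_rep = 34·(-5,0)/25² = (-0.2720,0.0000)
o2: d²=68 > ρ²=54 → inactive
F = F_att + ΣF_rep = (2.7280,-1.0000)
Δp = p'−p = (0.6820,-0.2500); α = Δx/Fx = (341/500) / (341/125) = 1/4
check: Δy/Fy = (-1/4) / (-1) = 1/4 ✓

α = 1/4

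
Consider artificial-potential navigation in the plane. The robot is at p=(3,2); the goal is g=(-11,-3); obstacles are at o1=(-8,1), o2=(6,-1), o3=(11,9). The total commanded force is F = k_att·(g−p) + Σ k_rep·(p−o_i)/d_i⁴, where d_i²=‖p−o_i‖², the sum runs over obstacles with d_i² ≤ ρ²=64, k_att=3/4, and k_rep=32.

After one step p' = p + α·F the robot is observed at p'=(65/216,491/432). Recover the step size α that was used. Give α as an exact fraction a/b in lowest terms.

F_att = 3/4·(g−p) = 3/4·(-14,-5) = (-10.5000,-3.7500)
o1: d²=122 > ρ²=64 → inactive
o2: d²=18 ≤ ρ²=64; F_rep = 32·(-3,3)/18² = (-0.2963,0.2963)
o3: d²=113 > ρ²=64 → inactive
F = F_att + ΣF_rep = (-10.7963,-3.4537)
Δp = p'−p = (-2.6991,-0.8634); α = Δx/Fx = (-583/216) / (-583/54) = 1/4
check: Δy/Fy = (-373/432) / (-373/108) = 1/4 ✓

α = 1/4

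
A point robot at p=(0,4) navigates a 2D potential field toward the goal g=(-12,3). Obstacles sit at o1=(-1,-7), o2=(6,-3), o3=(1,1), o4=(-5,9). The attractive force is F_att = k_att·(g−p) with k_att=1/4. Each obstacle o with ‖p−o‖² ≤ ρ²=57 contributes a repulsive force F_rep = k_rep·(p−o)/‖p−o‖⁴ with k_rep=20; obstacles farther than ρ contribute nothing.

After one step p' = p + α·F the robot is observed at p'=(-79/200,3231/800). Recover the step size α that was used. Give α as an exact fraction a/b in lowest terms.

F_att = 1/4·(g−p) = 1/4·(-12,-1) = (-3.0000,-0.2500)
o1: d²=122 > ρ²=57 → inactive
o2: d²=85 > ρ²=57 → inactive
o3: d²=10 ≤ ρ²=57; F_rep = 20·(-1,3)/10² = (-0.2000,0.6000)
o4: d²=50 ≤ ρ²=57; F_rep = 20·(5,-5)/50² = (0.0400,-0.0400)
F = F_att + ΣF_rep = (-3.1600,0.3100)
Δp = p'−p = (-0.3950,0.0387); α = Δx/Fx = (-79/200) / (-79/25) = 1/8
check: Δy/Fy = (31/800) / (31/100) = 1/8 ✓

α = 1/8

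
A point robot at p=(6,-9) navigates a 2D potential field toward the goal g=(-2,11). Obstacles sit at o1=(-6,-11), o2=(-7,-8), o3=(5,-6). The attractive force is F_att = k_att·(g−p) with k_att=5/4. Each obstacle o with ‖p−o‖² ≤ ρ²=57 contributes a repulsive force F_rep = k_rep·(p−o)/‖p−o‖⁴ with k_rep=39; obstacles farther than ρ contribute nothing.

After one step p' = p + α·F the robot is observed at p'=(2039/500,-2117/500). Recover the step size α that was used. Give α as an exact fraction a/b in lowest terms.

α = 1/5

F_att = 5/4·(g−p) = 5/4·(-8,20) = (-10.0000,25.0000)
o1: d²=148 > ρ²=57 → inactive
o2: d²=170 > ρ²=57 → inactive
o3: d²=10 ≤ ρ²=57; F_rep = 39·(1,-3)/10² = (0.3900,-1.1700)
F = F_att + ΣF_rep = (-9.6100,23.8300)
Δp = p'−p = (-1.9220,4.7660); α = Δx/Fx = (-961/500) / (-961/100) = 1/5
check: Δy/Fy = (2383/500) / (2383/100) = 1/5 ✓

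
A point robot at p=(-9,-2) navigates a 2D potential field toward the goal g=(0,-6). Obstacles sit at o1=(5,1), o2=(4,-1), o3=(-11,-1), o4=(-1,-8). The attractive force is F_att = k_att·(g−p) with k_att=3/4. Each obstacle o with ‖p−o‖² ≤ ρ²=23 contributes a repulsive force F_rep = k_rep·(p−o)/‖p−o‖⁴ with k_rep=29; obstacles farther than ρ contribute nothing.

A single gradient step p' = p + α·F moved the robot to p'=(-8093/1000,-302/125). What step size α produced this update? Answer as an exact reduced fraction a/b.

α = 1/10

F_att = 3/4·(g−p) = 3/4·(9,-4) = (6.7500,-3.0000)
o1: d²=205 > ρ²=23 → inactive
o2: d²=170 > ρ²=23 → inactive
o3: d²=5 ≤ ρ²=23; F_rep = 29·(2,-1)/5² = (2.3200,-1.1600)
o4: d²=100 > ρ²=23 → inactive
F = F_att + ΣF_rep = (9.0700,-4.1600)
Δp = p'−p = (0.9070,-0.4160); α = Δx/Fx = (907/1000) / (907/100) = 1/10
check: Δy/Fy = (-52/125) / (-104/25) = 1/10 ✓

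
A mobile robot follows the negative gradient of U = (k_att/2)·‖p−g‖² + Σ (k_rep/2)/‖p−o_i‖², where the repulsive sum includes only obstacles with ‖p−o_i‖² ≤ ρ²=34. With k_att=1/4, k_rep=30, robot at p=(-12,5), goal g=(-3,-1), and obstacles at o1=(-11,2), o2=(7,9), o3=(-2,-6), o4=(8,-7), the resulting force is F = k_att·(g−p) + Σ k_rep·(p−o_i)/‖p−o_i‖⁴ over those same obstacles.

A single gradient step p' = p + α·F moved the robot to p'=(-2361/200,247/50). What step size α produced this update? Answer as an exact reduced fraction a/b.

α = 1/10

F_att = 1/4·(g−p) = 1/4·(9,-6) = (2.2500,-1.5000)
o1: d²=10 ≤ ρ²=34; F_rep = 30·(-1,3)/10² = (-0.3000,0.9000)
o2: d²=377 > ρ²=34 → inactive
o3: d²=221 > ρ²=34 → inactive
o4: d²=544 > ρ²=34 → inactive
F = F_att + ΣF_rep = (1.9500,-0.6000)
Δp = p'−p = (0.1950,-0.0600); α = Δx/Fx = (39/200) / (39/20) = 1/10
check: Δy/Fy = (-3/50) / (-3/5) = 1/10 ✓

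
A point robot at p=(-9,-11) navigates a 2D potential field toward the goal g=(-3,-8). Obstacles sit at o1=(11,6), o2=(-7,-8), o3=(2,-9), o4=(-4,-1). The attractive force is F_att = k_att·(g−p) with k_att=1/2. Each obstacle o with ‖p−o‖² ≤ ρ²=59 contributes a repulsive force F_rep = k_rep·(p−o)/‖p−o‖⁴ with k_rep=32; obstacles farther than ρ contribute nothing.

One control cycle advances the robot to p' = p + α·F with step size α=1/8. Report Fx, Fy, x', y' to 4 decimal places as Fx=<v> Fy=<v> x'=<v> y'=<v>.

Fx=2.6213 Fy=0.9320 x'=-8.6723 y'=-10.8835

F_att = 1/2·(g−p) = 1/2·(6,3) = (3.0000,1.5000)
o1: d²=689 > ρ²=59 → inactive
o2: d²=13 ≤ ρ²=59; F_rep = 32·(-2,-3)/13² = (-0.3787,-0.5680)
o3: d²=125 > ρ²=59 → inactive
o4: d²=125 > ρ²=59 → inactive
F = F_att + ΣF_rep = (2.6213,0.9320)
p' = p + 1/8·F = (-8.6723,-10.8835)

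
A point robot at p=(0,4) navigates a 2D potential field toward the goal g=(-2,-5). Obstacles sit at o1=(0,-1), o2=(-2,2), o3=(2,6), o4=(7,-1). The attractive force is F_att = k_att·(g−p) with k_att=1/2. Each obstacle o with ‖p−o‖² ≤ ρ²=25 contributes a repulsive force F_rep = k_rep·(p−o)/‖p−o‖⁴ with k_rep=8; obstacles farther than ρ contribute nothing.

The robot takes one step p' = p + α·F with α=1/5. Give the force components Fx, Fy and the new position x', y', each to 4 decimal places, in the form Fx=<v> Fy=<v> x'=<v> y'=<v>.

F_att = 1/2·(g−p) = 1/2·(-2,-9) = (-1.0000,-4.5000)
o1: d²=25 ≤ ρ²=25; F_rep = 8·(0,5)/25² = (0.0000,0.0640)
o2: d²=8 ≤ ρ²=25; F_rep = 8·(2,2)/8² = (0.2500,0.2500)
o3: d²=8 ≤ ρ²=25; F_rep = 8·(-2,-2)/8² = (-0.2500,-0.2500)
o4: d²=74 > ρ²=25 → inactive
F = F_att + ΣF_rep = (-1.0000,-4.4360)
p' = p + 1/5·F = (-0.2000,3.1128)

Fx=-1.0000 Fy=-4.4360 x'=-0.2000 y'=3.1128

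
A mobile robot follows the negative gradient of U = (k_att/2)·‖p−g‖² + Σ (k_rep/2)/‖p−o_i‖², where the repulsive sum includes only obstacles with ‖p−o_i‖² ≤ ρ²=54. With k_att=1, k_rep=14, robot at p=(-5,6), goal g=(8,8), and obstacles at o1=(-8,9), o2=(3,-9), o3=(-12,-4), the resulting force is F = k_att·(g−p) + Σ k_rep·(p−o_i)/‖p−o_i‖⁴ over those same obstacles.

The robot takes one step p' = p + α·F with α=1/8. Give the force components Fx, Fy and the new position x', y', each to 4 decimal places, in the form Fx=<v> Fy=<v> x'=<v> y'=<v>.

Fx=13.1296 Fy=1.8704 x'=-3.3588 y'=6.2338

F_att = 1·(g−p) = 1·(13,2) = (13.0000,2.0000)
o1: d²=18 ≤ ρ²=54; F_rep = 14·(3,-3)/18² = (0.1296,-0.1296)
o2: d²=289 > ρ²=54 → inactive
o3: d²=149 > ρ²=54 → inactive
F = F_att + ΣF_rep = (13.1296,1.8704)
p' = p + 1/8·F = (-3.3588,6.2338)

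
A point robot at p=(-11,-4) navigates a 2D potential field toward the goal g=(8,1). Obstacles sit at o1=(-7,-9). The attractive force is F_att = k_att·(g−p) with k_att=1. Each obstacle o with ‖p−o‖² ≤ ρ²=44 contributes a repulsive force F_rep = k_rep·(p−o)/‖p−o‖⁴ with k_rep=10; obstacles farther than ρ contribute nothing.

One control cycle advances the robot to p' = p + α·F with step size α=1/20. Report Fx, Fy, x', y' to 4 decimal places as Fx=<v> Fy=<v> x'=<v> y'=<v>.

Fx=18.9762 Fy=5.0297 x'=-10.0512 y'=-3.7485

F_att = 1·(g−p) = 1·(19,5) = (19.0000,5.0000)
o1: d²=41 ≤ ρ²=44; F_rep = 10·(-4,5)/41² = (-0.0238,0.0297)
F = F_att + ΣF_rep = (18.9762,5.0297)
p' = p + 1/20·F = (-10.0512,-3.7485)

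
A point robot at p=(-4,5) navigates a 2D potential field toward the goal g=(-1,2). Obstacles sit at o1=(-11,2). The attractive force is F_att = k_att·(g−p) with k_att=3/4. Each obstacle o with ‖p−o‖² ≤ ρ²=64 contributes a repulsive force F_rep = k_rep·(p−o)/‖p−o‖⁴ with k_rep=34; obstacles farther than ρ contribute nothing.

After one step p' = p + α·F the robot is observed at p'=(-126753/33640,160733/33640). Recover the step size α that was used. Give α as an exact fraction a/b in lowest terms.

α = 1/10

F_att = 3/4·(g−p) = 3/4·(3,-3) = (2.2500,-2.2500)
o1: d²=58 ≤ ρ²=64; F_rep = 34·(7,3)/58² = (0.0707,0.0303)
F = F_att + ΣF_rep = (2.3207,-2.2197)
Δp = p'−p = (0.2321,-0.2220); α = Δx/Fx = (7807/33640) / (7807/3364) = 1/10
check: Δy/Fy = (-7467/33640) / (-7467/3364) = 1/10 ✓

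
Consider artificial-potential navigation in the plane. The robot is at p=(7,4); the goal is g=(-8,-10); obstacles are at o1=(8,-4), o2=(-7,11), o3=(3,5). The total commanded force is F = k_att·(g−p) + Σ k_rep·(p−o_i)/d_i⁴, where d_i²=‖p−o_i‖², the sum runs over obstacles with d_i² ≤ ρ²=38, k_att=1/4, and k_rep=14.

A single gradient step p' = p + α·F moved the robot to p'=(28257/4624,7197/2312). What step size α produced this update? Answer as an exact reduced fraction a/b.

F_att = 1/4·(g−p) = 1/4·(-15,-14) = (-3.7500,-3.5000)
o1: d²=65 > ρ²=38 → inactive
o2: d²=245 > ρ²=38 → inactive
o3: d²=17 ≤ ρ²=38; F_rep = 14·(4,-1)/17² = (0.1938,-0.0484)
F = F_att + ΣF_rep = (-3.5562,-3.5484)
Δp = p'−p = (-0.8891,-0.8871); α = Δx/Fx = (-4111/4624) / (-4111/1156) = 1/4
check: Δy/Fy = (-2051/2312) / (-2051/578) = 1/4 ✓

α = 1/4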